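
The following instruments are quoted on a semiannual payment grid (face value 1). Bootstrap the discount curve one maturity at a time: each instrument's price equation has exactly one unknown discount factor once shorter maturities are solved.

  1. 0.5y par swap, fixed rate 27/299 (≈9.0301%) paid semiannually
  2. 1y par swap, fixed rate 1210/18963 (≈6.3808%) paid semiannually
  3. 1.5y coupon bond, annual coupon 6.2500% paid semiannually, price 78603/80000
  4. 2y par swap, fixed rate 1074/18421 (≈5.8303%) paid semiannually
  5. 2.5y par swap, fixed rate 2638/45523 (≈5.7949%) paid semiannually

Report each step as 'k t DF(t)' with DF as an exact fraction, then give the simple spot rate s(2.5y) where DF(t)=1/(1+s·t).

1 1/2 598/625
2 1 1879/2000
3 3/2 8953/10000
4 2 4463/5000
5 5/2 8681/10000
s(2.5y) = (1/(8681/10000) − 1)/(5/2) = 2638/43405 ≈ 6.0776%

step 1 [0.5y] swap r/2=27/598: DF=(1 − 27/598·(0))/(1+27/598) = 598/625 ≈ 0.956800
step 2 [1y] swap r/2=605/18963: DF=(1 − 605/18963·(0.956800))/(1+605/18963) = 1879/2000 ≈ 0.939500
step 3 [1.5y] bond c/2=1/32: DF=(78603/80000 − 1/32·(0.956800+0.939500))/(1+1/32) = 8953/10000 ≈ 0.895300
step 4 [2y] swap r/2=537/18421: DF=(1 − 537/18421·(0.956800+0.939500+0.895300))/(1+537/18421) = 4463/5000 ≈ 0.892600
step 5 [2.5y] swap r/2=1319/45523: DF=(1 − 1319/45523·(0.956800+0.939500+0.895300+0.892600))/(1+1319/45523) = 8681/10000 ≈ 0.868100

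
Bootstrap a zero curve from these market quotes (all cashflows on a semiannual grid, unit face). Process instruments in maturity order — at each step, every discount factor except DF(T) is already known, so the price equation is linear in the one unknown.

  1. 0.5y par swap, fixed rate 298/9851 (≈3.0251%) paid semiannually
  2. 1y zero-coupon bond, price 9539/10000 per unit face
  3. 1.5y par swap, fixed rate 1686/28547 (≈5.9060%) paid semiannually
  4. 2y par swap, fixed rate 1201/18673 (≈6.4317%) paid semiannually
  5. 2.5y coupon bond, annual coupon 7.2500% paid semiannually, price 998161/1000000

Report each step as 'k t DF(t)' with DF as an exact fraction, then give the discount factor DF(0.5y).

step 1 [0.5y] swap r/2=149/9851: DF=(1 − 149/9851·(0))/(1+149/9851) = 9851/10000 ≈ 0.985100
step 2 [1y] zero: DF = P = 9539/10000 ≈ 0.953900
step 3 [1.5y] swap r/2=843/28547: DF=(1 − 843/28547·(0.985100+0.953900))/(1+843/28547) = 9157/10000 ≈ 0.915700
step 4 [2y] swap r/2=1201/37346: DF=(1 − 1201/37346·(0.985100+0.953900+0.915700))/(1+1201/37346) = 8799/10000 ≈ 0.879900
step 5 [2.5y] bond c/2=29/800: DF=(998161/1000000 − 29/800·(0.985100+0.953900+0.915700+0.879900))/(1+29/800) = 4163/5000 ≈ 0.832600

1 1/2 9851/10000
2 1 9539/10000
3 3/2 9157/10000
4 2 8799/10000
5 5/2 4163/5000
DF(0.5y) = 9851/10000 ≈ 0.985100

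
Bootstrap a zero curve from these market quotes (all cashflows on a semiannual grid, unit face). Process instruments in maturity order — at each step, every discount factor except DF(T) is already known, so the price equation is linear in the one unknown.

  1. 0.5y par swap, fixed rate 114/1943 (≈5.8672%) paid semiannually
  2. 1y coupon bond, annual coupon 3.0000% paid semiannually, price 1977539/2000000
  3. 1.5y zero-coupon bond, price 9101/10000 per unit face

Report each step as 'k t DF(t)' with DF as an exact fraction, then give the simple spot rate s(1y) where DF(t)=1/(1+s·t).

1 1/2 1943/2000
2 1 4799/5000
3 3/2 9101/10000
s(1y) = (1/(4799/5000) − 1)/(1) = 201/4799 ≈ 4.1884%

step 1 [0.5y] swap r/2=57/1943: DF=(1 − 57/1943·(0))/(1+57/1943) = 1943/2000 ≈ 0.971500
step 2 [1y] bond c/2=3/200: DF=(1977539/2000000 − 3/200·(0.971500))/(1+3/200) = 4799/5000 ≈ 0.959800
step 3 [1.5y] zero: DF = P = 9101/10000 ≈ 0.910100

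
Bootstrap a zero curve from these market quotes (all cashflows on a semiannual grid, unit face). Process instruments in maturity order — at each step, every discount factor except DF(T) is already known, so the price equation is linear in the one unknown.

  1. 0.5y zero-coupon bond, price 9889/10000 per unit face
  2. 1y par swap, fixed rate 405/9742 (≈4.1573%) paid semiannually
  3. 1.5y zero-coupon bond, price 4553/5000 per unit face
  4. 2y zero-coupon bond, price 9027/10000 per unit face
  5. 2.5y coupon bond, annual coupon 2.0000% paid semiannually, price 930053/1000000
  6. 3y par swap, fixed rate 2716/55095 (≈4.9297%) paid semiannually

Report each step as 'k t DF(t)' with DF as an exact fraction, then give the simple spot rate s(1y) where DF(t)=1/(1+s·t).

1 1/2 9889/10000
2 1 1919/2000
3 3/2 4553/5000
4 2 9027/10000
5 5/2 2209/2500
6 3 4321/5000
s(1y) = (1/(1919/2000) − 1)/(1) = 81/1919 ≈ 4.2209%

step 1 [0.5y] zero: DF = P = 9889/10000 ≈ 0.988900
step 2 [1y] swap r/2=405/19484: DF=(1 − 405/19484·(0.988900))/(1+405/19484) = 1919/2000 ≈ 0.959500
step 3 [1.5y] zero: DF = P = 4553/5000 ≈ 0.910600
step 4 [2y] zero: DF = P = 9027/10000 ≈ 0.902700
step 5 [2.5y] bond c/2=1/100: DF=(930053/1000000 − 1/100·(0.988900+0.959500+0.910600+0.902700))/(1+1/100) = 2209/2500 ≈ 0.883600
step 6 [3y] swap r/2=1358/55095: DF=(1 − 1358/55095·(0.988900+0.959500+0.910600+0.902700+0.883600))/(1+1358/55095) = 4321/5000 ≈ 0.864200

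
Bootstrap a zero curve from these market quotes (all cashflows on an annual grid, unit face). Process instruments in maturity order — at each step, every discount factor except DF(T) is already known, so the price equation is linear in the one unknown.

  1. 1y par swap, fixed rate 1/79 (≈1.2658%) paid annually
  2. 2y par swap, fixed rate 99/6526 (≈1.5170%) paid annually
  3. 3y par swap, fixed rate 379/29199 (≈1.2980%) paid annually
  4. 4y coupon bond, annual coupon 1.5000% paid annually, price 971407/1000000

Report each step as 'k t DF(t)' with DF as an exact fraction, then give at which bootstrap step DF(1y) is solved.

1 1 79/80
2 2 9703/10000
3 3 9621/10000
4 4 9139/10000
DF(1y) is solved at step 1

step 1 [1y] swap r/1=1/79: DF=(1 − 1/79·(0))/(1+1/79) = 79/80 ≈ 0.987500
step 2 [2y] swap r/1=99/6526: DF=(1 − 99/6526·(0.987500))/(1+99/6526) = 9703/10000 ≈ 0.970300
step 3 [3y] swap r/1=379/29199: DF=(1 − 379/29199·(0.987500+0.970300))/(1+379/29199) = 9621/10000 ≈ 0.962100
step 4 [4y] bond c/1=3/200: DF=(971407/1000000 − 3/200·(0.987500+0.970300+0.962100))/(1+3/200) = 9139/10000 ≈ 0.913900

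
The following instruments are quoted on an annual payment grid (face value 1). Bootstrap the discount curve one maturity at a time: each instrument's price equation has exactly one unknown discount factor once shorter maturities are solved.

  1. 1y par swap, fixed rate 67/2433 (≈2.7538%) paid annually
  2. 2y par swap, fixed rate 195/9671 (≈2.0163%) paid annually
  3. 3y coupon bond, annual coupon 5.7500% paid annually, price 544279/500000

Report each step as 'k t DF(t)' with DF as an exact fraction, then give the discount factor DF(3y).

1 1 2433/2500
2 2 961/1000
3 3 4621/5000
DF(3y) = 4621/5000 ≈ 0.924200

step 1 [1y] swap r/1=67/2433: DF=(1 − 67/2433·(0))/(1+67/2433) = 2433/2500 ≈ 0.973200
step 2 [2y] swap r/1=195/9671: DF=(1 − 195/9671·(0.973200))/(1+195/9671) = 961/1000 ≈ 0.961000
step 3 [3y] bond c/1=23/400: DF=(544279/500000 − 23/400·(0.973200+0.961000))/(1+23/400) = 4621/5000 ≈ 0.924200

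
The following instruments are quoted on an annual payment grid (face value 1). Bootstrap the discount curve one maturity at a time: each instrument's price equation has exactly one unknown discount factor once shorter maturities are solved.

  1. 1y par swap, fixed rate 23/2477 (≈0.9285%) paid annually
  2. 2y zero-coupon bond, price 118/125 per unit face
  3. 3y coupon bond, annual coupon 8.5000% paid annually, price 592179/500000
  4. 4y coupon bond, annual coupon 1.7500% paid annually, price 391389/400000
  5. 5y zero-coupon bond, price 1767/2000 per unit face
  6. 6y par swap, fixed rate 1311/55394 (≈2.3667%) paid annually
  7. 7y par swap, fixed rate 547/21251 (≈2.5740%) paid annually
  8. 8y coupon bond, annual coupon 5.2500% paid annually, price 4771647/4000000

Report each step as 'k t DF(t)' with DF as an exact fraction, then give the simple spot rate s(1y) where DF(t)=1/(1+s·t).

1 1 2477/2500
2 2 118/125
3 3 47/50
4 4 4561/5000
5 5 1767/2000
6 6 8689/10000
7 7 8359/10000
8 8 4077/5000
s(1y) = (1/(2477/2500) − 1)/(1) = 23/2477 ≈ 0.9285%

step 1 [1y] swap r/1=23/2477: DF=(1 − 23/2477·(0))/(1+23/2477) = 2477/2500 ≈ 0.990800
step 2 [2y] zero: DF = P = 118/125 ≈ 0.944000
step 3 [3y] bond c/1=17/200: DF=(592179/500000 − 17/200·(0.990800+0.944000))/(1+17/200) = 47/50 ≈ 0.940000
step 4 [4y] bond c/1=7/400: DF=(391389/400000 − 7/400·(0.990800+0.944000+0.940000))/(1+7/400) = 4561/5000 ≈ 0.912200
step 5 [5y] zero: DF = P = 1767/2000 ≈ 0.883500
step 6 [6y] swap r/1=1311/55394: DF=(1 − 1311/55394·(0.990800+0.944000+0.940000+0.912200+0.883500))/(1+1311/55394) = 8689/10000 ≈ 0.868900
step 7 [7y] swap r/1=547/21251: DF=(1 − 547/21251·(0.990800+0.944000+0.940000+0.912200+0.883500+0.868900))/(1+547/21251) = 8359/10000 ≈ 0.835900
step 8 [8y] bond c/1=21/400: DF=(4771647/4000000 − 21/400·(0.990800+0.944000+0.940000+0.912200+0.883500+0.868900+0.835900))/(1+21/400) = 4077/5000 ≈ 0.815400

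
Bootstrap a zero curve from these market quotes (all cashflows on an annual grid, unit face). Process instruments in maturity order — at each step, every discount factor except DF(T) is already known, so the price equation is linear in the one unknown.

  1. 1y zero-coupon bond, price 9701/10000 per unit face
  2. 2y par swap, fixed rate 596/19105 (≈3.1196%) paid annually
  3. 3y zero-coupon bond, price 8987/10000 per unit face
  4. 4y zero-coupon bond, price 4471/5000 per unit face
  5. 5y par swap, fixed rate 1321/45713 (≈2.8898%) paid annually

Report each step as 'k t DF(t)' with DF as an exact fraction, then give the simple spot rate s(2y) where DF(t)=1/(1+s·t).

1 1 9701/10000
2 2 2351/2500
3 3 8987/10000
4 4 4471/5000
5 5 8679/10000
s(2y) = (1/(2351/2500) − 1)/(2) = 149/4702 ≈ 3.1689%

step 1 [1y] zero: DF = P = 9701/10000 ≈ 0.970100
step 2 [2y] swap r/1=596/19105: DF=(1 − 596/19105·(0.970100))/(1+596/19105) = 2351/2500 ≈ 0.940400
step 3 [3y] zero: DF = P = 8987/10000 ≈ 0.898700
step 4 [4y] zero: DF = P = 4471/5000 ≈ 0.894200
step 5 [5y] swap r/1=1321/45713: DF=(1 − 1321/45713·(0.970100+0.940400+0.898700+0.894200))/(1+1321/45713) = 8679/10000 ≈ 0.867900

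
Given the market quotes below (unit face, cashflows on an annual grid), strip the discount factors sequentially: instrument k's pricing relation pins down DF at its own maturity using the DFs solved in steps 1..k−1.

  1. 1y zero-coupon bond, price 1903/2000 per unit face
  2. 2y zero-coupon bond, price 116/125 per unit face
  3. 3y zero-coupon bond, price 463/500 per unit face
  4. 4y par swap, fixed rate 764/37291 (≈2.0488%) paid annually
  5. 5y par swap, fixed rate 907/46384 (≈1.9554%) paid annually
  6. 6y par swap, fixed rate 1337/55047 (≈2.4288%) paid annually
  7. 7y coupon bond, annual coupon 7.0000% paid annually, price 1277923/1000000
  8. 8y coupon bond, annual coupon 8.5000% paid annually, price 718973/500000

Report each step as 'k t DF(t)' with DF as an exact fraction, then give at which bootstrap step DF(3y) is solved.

1 1 1903/2000
2 2 116/125
3 3 463/500
4 4 2309/2500
5 5 9093/10000
6 6 8663/10000
7 7 4171/5000
8 8 8287/10000
DF(3y) is solved at step 3

step 1 [1y] zero: DF = P = 1903/2000 ≈ 0.951500
step 2 [2y] zero: DF = P = 116/125 ≈ 0.928000
step 3 [3y] zero: DF = P = 463/500 ≈ 0.926000
step 4 [4y] swap r/1=764/37291: DF=(1 − 764/37291·(0.951500+0.928000+0.926000))/(1+764/37291) = 2309/2500 ≈ 0.923600
step 5 [5y] swap r/1=907/46384: DF=(1 − 907/46384·(0.951500+0.928000+0.926000+0.923600))/(1+907/46384) = 9093/10000 ≈ 0.909300
step 6 [6y] swap r/1=1337/55047: DF=(1 − 1337/55047·(0.951500+0.928000+0.926000+0.923600+0.909300))/(1+1337/55047) = 8663/10000 ≈ 0.866300
step 7 [7y] bond c/1=7/100: DF=(1277923/1000000 − 7/100·(0.951500+0.928000+0.926000+0.923600+0.909300+0.866300))/(1+7/100) = 4171/5000 ≈ 0.834200
step 8 [8y] bond c/1=17/200: DF=(718973/500000 − 17/200·(0.951500+0.928000+0.926000+0.923600+0.909300+0.866300+0.834200))/(1+17/200) = 8287/10000 ≈ 0.828700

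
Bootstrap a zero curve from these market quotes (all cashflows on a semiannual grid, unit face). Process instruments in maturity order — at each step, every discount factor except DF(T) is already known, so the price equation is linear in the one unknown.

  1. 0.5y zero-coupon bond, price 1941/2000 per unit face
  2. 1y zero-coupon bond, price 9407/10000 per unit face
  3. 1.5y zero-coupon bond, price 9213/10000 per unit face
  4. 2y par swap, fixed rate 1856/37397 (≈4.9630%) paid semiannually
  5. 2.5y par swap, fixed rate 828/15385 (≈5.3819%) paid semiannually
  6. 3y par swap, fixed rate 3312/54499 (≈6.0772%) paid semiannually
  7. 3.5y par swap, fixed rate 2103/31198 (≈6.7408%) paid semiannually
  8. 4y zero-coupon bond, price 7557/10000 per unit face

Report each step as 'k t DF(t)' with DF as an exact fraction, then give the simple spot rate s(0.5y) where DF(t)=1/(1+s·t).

1 1/2 1941/2000
2 1 9407/10000
3 3/2 9213/10000
4 2 567/625
5 5/2 4379/5000
6 3 1043/1250
7 7/2 7897/10000
8 4 7557/10000
s(0.5y) = (1/(1941/2000) − 1)/(1/2) = 118/1941 ≈ 6.0793%

step 1 [0.5y] zero: DF = P = 1941/2000 ≈ 0.970500
step 2 [1y] zero: DF = P = 9407/10000 ≈ 0.940700
step 3 [1.5y] zero: DF = P = 9213/10000 ≈ 0.921300
step 4 [2y] swap r/2=928/37397: DF=(1 − 928/37397·(0.970500+0.940700+0.921300))/(1+928/37397) = 567/625 ≈ 0.907200
step 5 [2.5y] swap r/2=414/15385: DF=(1 − 414/15385·(0.970500+0.940700+0.921300+0.907200))/(1+414/15385) = 4379/5000 ≈ 0.875800
step 6 [3y] swap r/2=1656/54499: DF=(1 − 1656/54499·(0.970500+0.940700+0.921300+0.907200+0.875800))/(1+1656/54499) = 1043/1250 ≈ 0.834400
step 7 [3.5y] swap r/2=2103/62396: DF=(1 − 2103/62396·(0.970500+0.940700+0.921300+0.907200+0.875800+0.834400))/(1+2103/62396) = 7897/10000 ≈ 0.789700
step 8 [4y] zero: DF = P = 7557/10000 ≈ 0.755700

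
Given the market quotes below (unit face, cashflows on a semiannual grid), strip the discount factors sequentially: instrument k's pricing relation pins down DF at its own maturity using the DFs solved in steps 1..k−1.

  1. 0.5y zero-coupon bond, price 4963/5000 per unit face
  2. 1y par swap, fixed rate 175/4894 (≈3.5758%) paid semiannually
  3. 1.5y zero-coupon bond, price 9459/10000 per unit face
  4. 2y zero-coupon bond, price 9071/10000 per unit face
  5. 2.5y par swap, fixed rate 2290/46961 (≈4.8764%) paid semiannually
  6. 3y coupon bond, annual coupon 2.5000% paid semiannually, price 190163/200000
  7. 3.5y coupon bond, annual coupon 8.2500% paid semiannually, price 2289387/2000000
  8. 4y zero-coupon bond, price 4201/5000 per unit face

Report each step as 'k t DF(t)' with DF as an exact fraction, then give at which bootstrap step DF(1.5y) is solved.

step 1 [0.5y] zero: DF = P = 4963/5000 ≈ 0.992600
step 2 [1y] swap r/2=175/9788: DF=(1 − 175/9788·(0.992600))/(1+175/9788) = 193/200 ≈ 0.965000
step 3 [1.5y] zero: DF = P = 9459/10000 ≈ 0.945900
step 4 [2y] zero: DF = P = 9071/10000 ≈ 0.907100
step 5 [2.5y] swap r/2=1145/46961: DF=(1 − 1145/46961·(0.992600+0.965000+0.945900+0.907100))/(1+1145/46961) = 1771/2000 ≈ 0.885500
step 6 [3y] bond c/2=1/80: DF=(190163/200000 − 1/80·(0.992600+0.965000+0.945900+0.907100+0.885500))/(1+1/80) = 8811/10000 ≈ 0.881100
step 7 [3.5y] bond c/2=33/800: DF=(2289387/2000000 − 33/800·(0.992600+0.965000+0.945900+0.907100+0.885500+0.881100))/(1+33/800) = 549/625 ≈ 0.878400
step 8 [4y] zero: DF = P = 4201/5000 ≈ 0.840200

1 1/2 4963/5000
2 1 193/200
3 3/2 9459/10000
4 2 9071/10000
5 5/2 1771/2000
6 3 8811/10000
7 7/2 549/625
8 4 4201/5000
DF(1.5y) is solved at step 3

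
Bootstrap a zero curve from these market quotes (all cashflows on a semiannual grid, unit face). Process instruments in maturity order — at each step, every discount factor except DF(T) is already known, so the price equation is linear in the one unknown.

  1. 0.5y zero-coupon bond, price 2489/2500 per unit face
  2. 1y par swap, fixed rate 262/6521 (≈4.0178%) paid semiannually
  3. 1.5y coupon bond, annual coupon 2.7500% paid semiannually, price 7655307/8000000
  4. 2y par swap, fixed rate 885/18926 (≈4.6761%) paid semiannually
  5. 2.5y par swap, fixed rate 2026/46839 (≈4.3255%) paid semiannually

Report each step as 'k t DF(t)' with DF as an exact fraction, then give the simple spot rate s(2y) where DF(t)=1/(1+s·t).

1 1/2 2489/2500
2 1 9607/10000
3 3/2 4587/5000
4 2 1823/2000
5 5/2 8987/10000
s(2y) = (1/(1823/2000) − 1)/(2) = 177/3646 ≈ 4.8546%

step 1 [0.5y] zero: DF = P = 2489/2500 ≈ 0.995600
step 2 [1y] swap r/2=131/6521: DF=(1 − 131/6521·(0.995600))/(1+131/6521) = 9607/10000 ≈ 0.960700
step 3 [1.5y] bond c/2=11/800: DF=(7655307/8000000 − 11/800·(0.995600+0.960700))/(1+11/800) = 4587/5000 ≈ 0.917400
step 4 [2y] swap r/2=885/37852: DF=(1 − 885/37852·(0.995600+0.960700+0.917400))/(1+885/37852) = 1823/2000 ≈ 0.911500
step 5 [2.5y] swap r/2=1013/46839: DF=(1 − 1013/46839·(0.995600+0.960700+0.917400+0.911500))/(1+1013/46839) = 8987/10000 ≈ 0.898700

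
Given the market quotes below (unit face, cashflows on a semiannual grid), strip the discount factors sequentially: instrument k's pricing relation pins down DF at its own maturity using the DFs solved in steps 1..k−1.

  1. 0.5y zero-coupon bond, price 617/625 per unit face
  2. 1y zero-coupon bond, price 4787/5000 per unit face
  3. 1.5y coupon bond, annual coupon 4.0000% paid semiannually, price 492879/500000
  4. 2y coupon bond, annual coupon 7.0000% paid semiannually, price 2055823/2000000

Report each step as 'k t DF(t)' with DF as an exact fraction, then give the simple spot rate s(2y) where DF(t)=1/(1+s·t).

step 1 [0.5y] zero: DF = P = 617/625 ≈ 0.987200
step 2 [1y] zero: DF = P = 4787/5000 ≈ 0.957400
step 3 [1.5y] bond c/2=1/50: DF=(492879/500000 − 1/50·(0.987200+0.957400))/(1+1/50) = 9283/10000 ≈ 0.928300
step 4 [2y] bond c/2=7/200: DF=(2055823/2000000 − 7/200·(0.987200+0.957400+0.928300))/(1+7/200) = 112/125 ≈ 0.896000

1 1/2 617/625
2 1 4787/5000
3 3/2 9283/10000
4 2 112/125
s(2y) = (1/(112/125) − 1)/(2) = 13/224 ≈ 5.8036%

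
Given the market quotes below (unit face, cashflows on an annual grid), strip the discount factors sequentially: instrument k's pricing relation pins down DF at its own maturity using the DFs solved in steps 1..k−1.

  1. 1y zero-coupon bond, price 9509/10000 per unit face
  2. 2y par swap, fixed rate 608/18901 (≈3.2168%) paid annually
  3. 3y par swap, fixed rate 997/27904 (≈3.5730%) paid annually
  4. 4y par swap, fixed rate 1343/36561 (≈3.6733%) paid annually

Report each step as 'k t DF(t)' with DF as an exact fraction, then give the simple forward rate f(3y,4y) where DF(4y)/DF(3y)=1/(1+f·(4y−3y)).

step 1 [1y] zero: DF = P = 9509/10000 ≈ 0.950900
step 2 [2y] swap r/1=608/18901: DF=(1 − 608/18901·(0.950900))/(1+608/18901) = 587/625 ≈ 0.939200
step 3 [3y] swap r/1=997/27904: DF=(1 − 997/27904·(0.950900+0.939200))/(1+997/27904) = 9003/10000 ≈ 0.900300
step 4 [4y] swap r/1=1343/36561: DF=(1 − 1343/36561·(0.950900+0.939200+0.900300))/(1+1343/36561) = 8657/10000 ≈ 0.865700

1 1 9509/10000
2 2 587/625
3 3 9003/10000
4 4 8657/10000
f(3y,4y) = ((9003/10000)/(8657/10000) − 1)/(1) = 346/8657 ≈ 3.9968%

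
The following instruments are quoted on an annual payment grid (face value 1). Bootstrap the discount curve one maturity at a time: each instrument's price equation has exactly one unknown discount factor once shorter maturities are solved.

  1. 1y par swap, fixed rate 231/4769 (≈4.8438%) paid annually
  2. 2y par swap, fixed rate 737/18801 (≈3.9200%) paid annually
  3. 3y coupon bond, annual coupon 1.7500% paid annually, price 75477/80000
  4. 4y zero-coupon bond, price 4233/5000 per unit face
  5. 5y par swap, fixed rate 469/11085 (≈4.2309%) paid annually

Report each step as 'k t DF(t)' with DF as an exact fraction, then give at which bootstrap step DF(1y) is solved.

step 1 [1y] swap r/1=231/4769: DF=(1 − 231/4769·(0))/(1+231/4769) = 4769/5000 ≈ 0.953800
step 2 [2y] swap r/1=737/18801: DF=(1 − 737/18801·(0.953800))/(1+737/18801) = 9263/10000 ≈ 0.926300
step 3 [3y] bond c/1=7/400: DF=(75477/80000 − 7/400·(0.953800+0.926300))/(1+7/400) = 8949/10000 ≈ 0.894900
step 4 [4y] zero: DF = P = 4233/5000 ≈ 0.846600
step 5 [5y] swap r/1=469/11085: DF=(1 − 469/11085·(0.953800+0.926300+0.894900+0.846600))/(1+469/11085) = 2031/2500 ≈ 0.812400

1 1 4769/5000
2 2 9263/10000
3 3 8949/10000
4 4 4233/5000
5 5 2031/2500
DF(1y) is solved at step 1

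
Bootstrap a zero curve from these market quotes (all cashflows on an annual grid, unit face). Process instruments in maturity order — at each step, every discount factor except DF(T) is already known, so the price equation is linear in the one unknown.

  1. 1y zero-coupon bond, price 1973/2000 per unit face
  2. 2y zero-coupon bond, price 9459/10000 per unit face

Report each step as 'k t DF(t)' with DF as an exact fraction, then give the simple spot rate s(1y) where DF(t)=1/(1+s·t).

1 1 1973/2000
2 2 9459/10000
s(1y) = (1/(1973/2000) − 1)/(1) = 27/1973 ≈ 1.3685%

step 1 [1y] zero: DF = P = 1973/2000 ≈ 0.986500
step 2 [2y] zero: DF = P = 9459/10000 ≈ 0.945900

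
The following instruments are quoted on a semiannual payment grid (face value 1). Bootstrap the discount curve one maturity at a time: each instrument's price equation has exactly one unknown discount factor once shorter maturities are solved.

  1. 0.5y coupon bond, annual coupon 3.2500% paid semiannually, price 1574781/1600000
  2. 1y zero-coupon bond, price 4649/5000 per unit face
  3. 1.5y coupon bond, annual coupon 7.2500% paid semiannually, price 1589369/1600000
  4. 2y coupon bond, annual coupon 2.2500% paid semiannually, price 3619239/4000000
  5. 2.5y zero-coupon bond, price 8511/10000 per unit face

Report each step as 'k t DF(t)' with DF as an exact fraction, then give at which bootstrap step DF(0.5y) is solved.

step 1 [0.5y] bond c/2=13/800: DF=(1574781/1600000 − 13/800·(0))/(1+13/800) = 1937/2000 ≈ 0.968500
step 2 [1y] zero: DF = P = 4649/5000 ≈ 0.929800
step 3 [1.5y] bond c/2=29/800: DF=(1589369/1600000 − 29/800·(0.968500+0.929800))/(1+29/800) = 4461/5000 ≈ 0.892200
step 4 [2y] bond c/2=9/800: DF=(3619239/4000000 − 9/800·(0.968500+0.929800+0.892200))/(1+9/800) = 8637/10000 ≈ 0.863700
step 5 [2.5y] zero: DF = P = 8511/10000 ≈ 0.851100

1 1/2 1937/2000
2 1 4649/5000
3 3/2 4461/5000
4 2 8637/10000
5 5/2 8511/10000
DF(0.5y) is solved at step 1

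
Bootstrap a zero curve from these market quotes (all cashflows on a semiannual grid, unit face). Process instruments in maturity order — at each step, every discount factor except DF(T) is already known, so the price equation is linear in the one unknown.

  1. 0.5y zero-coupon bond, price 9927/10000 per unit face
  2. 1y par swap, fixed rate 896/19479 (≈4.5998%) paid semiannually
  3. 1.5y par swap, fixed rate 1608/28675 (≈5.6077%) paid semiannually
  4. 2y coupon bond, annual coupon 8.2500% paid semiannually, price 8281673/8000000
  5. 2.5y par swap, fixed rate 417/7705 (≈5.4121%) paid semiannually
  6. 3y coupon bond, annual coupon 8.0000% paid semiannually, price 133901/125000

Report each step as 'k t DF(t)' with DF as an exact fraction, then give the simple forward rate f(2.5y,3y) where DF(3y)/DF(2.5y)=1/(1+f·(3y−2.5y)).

1 1/2 9927/10000
2 1 597/625
3 3/2 2299/2500
4 2 4403/5000
5 5/2 8749/10000
6 3 4261/5000
f(2.5y,3y) = ((8749/10000)/(4261/5000) − 1)/(1/2) = 227/4261 ≈ 5.3274%

step 1 [0.5y] zero: DF = P = 9927/10000 ≈ 0.992700
step 2 [1y] swap r/2=448/19479: DF=(1 − 448/19479·(0.992700))/(1+448/19479) = 597/625 ≈ 0.955200
step 3 [1.5y] swap r/2=804/28675: DF=(1 − 804/28675·(0.992700+0.955200))/(1+804/28675) = 2299/2500 ≈ 0.919600
step 4 [2y] bond c/2=33/800: DF=(8281673/8000000 − 33/800·(0.992700+0.955200+0.919600))/(1+33/800) = 4403/5000 ≈ 0.880600
step 5 [2.5y] swap r/2=417/15410: DF=(1 − 417/15410·(0.992700+0.955200+0.919600+0.880600))/(1+417/15410) = 8749/10000 ≈ 0.874900
step 6 [3y] bond c/2=1/25: DF=(133901/125000 − 1/25·(0.992700+0.955200+0.919600+0.880600+0.874900))/(1+1/25) = 4261/5000 ≈ 0.852200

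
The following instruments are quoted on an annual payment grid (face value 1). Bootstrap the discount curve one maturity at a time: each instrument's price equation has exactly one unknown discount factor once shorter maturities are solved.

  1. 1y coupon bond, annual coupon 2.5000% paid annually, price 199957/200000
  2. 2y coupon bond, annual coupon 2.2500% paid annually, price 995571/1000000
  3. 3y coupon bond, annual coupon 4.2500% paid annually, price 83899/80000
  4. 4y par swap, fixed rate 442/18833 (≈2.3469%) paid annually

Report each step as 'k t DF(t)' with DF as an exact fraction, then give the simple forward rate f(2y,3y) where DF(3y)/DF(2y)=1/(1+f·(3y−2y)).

1 1 4877/5000
2 2 4761/5000
3 3 4637/5000
4 4 2279/2500
f(2y,3y) = ((4761/5000)/(4637/5000) − 1)/(1) = 124/4637 ≈ 2.6741%

step 1 [1y] bond c/1=1/40: DF=(199957/200000 − 1/40·(0))/(1+1/40) = 4877/5000 ≈ 0.975400
step 2 [2y] bond c/1=9/400: DF=(995571/1000000 − 9/400·(0.975400))/(1+9/400) = 4761/5000 ≈ 0.952200
step 3 [3y] bond c/1=17/400: DF=(83899/80000 − 17/400·(0.975400+0.952200))/(1+17/400) = 4637/5000 ≈ 0.927400
step 4 [4y] swap r/1=442/18833: DF=(1 − 442/18833·(0.975400+0.952200+0.927400))/(1+442/18833) = 2279/2500 ≈ 0.911600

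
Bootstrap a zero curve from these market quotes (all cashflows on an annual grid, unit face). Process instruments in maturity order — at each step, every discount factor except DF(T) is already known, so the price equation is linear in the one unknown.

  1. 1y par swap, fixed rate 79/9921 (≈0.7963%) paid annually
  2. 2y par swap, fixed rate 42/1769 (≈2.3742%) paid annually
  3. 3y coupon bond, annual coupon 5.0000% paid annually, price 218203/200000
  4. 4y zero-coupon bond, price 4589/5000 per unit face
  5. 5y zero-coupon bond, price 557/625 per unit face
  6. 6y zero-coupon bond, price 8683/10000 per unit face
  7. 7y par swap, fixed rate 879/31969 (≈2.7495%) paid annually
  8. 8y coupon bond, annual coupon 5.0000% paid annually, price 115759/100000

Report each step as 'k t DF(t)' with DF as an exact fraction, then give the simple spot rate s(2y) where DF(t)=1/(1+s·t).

1 1 9921/10000
2 2 4769/5000
3 3 1183/1250
4 4 4589/5000
5 5 557/625
6 6 8683/10000
7 7 4121/5000
8 8 399/500
s(2y) = (1/(4769/5000) − 1)/(2) = 231/9538 ≈ 2.4219%

step 1 [1y] swap r/1=79/9921: DF=(1 − 79/9921·(0))/(1+79/9921) = 9921/10000 ≈ 0.992100
step 2 [2y] swap r/1=42/1769: DF=(1 − 42/1769·(0.992100))/(1+42/1769) = 4769/5000 ≈ 0.953800
step 3 [3y] bond c/1=1/20: DF=(218203/200000 − 1/20·(0.992100+0.953800))/(1+1/20) = 1183/1250 ≈ 0.946400
step 4 [4y] zero: DF = P = 4589/5000 ≈ 0.917800
step 5 [5y] zero: DF = P = 557/625 ≈ 0.891200
step 6 [6y] zero: DF = P = 8683/10000 ≈ 0.868300
step 7 [7y] swap r/1=879/31969: DF=(1 − 879/31969·(0.992100+0.953800+0.946400+0.917800+0.891200+0.868300))/(1+879/31969) = 4121/5000 ≈ 0.824200
step 8 [8y] bond c/1=1/20: DF=(115759/100000 − 1/20·(0.992100+0.953800+0.946400+0.917800+0.891200+0.868300+0.824200))/(1+1/20) = 399/500 ≈ 0.798000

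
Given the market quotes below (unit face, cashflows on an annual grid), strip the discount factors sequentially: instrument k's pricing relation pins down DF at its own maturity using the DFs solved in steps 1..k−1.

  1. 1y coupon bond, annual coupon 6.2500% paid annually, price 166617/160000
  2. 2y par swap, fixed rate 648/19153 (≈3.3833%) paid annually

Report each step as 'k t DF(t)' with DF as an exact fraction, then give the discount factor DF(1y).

1 1 9801/10000
2 2 1169/1250
DF(1y) = 9801/10000 ≈ 0.980100

step 1 [1y] bond c/1=1/16: DF=(166617/160000 − 1/16·(0))/(1+1/16) = 9801/10000 ≈ 0.980100
step 2 [2y] swap r/1=648/19153: DF=(1 − 648/19153·(0.980100))/(1+648/19153) = 1169/1250 ≈ 0.935200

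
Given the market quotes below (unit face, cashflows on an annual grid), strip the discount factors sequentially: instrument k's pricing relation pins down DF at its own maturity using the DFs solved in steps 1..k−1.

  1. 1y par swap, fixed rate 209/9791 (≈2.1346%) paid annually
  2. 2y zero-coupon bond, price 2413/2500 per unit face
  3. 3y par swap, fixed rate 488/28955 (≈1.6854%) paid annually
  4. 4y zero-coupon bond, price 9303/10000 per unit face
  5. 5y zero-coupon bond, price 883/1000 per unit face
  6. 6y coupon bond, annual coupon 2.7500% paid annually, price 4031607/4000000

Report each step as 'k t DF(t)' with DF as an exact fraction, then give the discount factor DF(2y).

1 1 9791/10000
2 2 2413/2500
3 3 1189/1250
4 4 9303/10000
5 5 883/1000
6 6 8549/10000
DF(2y) = 2413/2500 ≈ 0.965200

step 1 [1y] swap r/1=209/9791: DF=(1 − 209/9791·(0))/(1+209/9791) = 9791/10000 ≈ 0.979100
step 2 [2y] zero: DF = P = 2413/2500 ≈ 0.965200
step 3 [3y] swap r/1=488/28955: DF=(1 − 488/28955·(0.979100+0.965200))/(1+488/28955) = 1189/1250 ≈ 0.951200
step 4 [4y] zero: DF = P = 9303/10000 ≈ 0.930300
step 5 [5y] zero: DF = P = 883/1000 ≈ 0.883000
step 6 [6y] bond c/1=11/400: DF=(4031607/4000000 − 11/400·(0.979100+0.965200+0.951200+0.930300+0.883000))/(1+11/400) = 8549/10000 ≈ 0.854900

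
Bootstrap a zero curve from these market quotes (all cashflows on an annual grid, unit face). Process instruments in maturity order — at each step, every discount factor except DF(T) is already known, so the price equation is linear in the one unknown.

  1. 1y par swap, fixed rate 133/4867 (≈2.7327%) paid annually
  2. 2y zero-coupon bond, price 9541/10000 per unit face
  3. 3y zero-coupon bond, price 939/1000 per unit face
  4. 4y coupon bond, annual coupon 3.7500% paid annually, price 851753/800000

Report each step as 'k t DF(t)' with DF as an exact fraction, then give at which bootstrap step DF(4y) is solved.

1 1 4867/5000
2 2 9541/10000
3 3 939/1000
4 4 4613/5000
DF(4y) is solved at step 4

step 1 [1y] swap r/1=133/4867: DF=(1 − 133/4867·(0))/(1+133/4867) = 4867/5000 ≈ 0.973400
step 2 [2y] zero: DF = P = 9541/10000 ≈ 0.954100
step 3 [3y] zero: DF = P = 939/1000 ≈ 0.939000
step 4 [4y] bond c/1=3/80: DF=(851753/800000 − 3/80·(0.973400+0.954100+0.939000))/(1+3/80) = 4613/5000 ≈ 0.922600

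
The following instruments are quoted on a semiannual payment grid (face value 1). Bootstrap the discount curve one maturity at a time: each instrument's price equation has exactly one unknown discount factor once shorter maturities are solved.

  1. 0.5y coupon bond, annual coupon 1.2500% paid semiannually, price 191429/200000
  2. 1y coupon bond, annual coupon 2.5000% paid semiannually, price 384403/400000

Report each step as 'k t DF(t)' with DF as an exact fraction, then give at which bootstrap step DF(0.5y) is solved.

1 1/2 1189/1250
2 1 4687/5000
DF(0.5y) is solved at step 1

step 1 [0.5y] bond c/2=1/160: DF=(191429/200000 − 1/160·(0))/(1+1/160) = 1189/1250 ≈ 0.951200
step 2 [1y] bond c/2=1/80: DF=(384403/400000 − 1/80·(0.951200))/(1+1/80) = 4687/5000 ≈ 0.937400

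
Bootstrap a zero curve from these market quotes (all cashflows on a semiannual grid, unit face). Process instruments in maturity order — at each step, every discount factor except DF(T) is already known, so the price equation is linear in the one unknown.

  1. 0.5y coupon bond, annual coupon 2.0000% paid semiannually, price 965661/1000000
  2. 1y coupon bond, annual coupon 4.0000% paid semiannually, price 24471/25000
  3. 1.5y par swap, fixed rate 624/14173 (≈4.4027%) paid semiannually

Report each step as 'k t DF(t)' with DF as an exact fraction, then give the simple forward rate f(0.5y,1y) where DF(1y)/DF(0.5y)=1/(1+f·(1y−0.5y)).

step 1 [0.5y] bond c/2=1/100: DF=(965661/1000000 − 1/100·(0))/(1+1/100) = 9561/10000 ≈ 0.956100
step 2 [1y] bond c/2=1/50: DF=(24471/25000 − 1/50·(0.956100))/(1+1/50) = 9409/10000 ≈ 0.940900
step 3 [1.5y] swap r/2=312/14173: DF=(1 − 312/14173·(0.956100+0.940900))/(1+312/14173) = 586/625 ≈ 0.937600

1 1/2 9561/10000
2 1 9409/10000
3 3/2 586/625
f(0.5y,1y) = ((9561/10000)/(9409/10000) − 1)/(1/2) = 304/9409 ≈ 3.2309%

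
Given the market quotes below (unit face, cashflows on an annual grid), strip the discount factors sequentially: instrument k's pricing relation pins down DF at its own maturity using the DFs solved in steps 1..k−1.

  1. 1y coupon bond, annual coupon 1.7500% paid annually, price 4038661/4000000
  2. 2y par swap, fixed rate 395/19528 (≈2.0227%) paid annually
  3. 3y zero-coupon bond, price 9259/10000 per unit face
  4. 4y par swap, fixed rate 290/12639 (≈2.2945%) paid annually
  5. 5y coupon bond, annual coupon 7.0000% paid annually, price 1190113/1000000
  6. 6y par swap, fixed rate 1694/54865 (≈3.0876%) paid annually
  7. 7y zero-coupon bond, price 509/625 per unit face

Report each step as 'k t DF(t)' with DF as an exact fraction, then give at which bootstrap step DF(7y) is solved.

1 1 9923/10000
2 2 1921/2000
3 3 9259/10000
4 4 913/1000
5 5 4321/5000
6 6 4153/5000
7 7 509/625
DF(7y) is solved at step 7

step 1 [1y] bond c/1=7/400: DF=(4038661/4000000 − 7/400·(0))/(1+7/400) = 9923/10000 ≈ 0.992300
step 2 [2y] swap r/1=395/19528: DF=(1 − 395/19528·(0.992300))/(1+395/19528) = 1921/2000 ≈ 0.960500
step 3 [3y] zero: DF = P = 9259/10000 ≈ 0.925900
step 4 [4y] swap r/1=290/12639: DF=(1 − 290/12639·(0.992300+0.960500+0.925900))/(1+290/12639) = 913/1000 ≈ 0.913000
step 5 [5y] bond c/1=7/100: DF=(1190113/1000000 − 7/100·(0.992300+0.960500+0.925900+0.913000))/(1+7/100) = 4321/5000 ≈ 0.864200
step 6 [6y] swap r/1=1694/54865: DF=(1 − 1694/54865·(0.992300+0.960500+0.925900+0.913000+0.864200))/(1+1694/54865) = 4153/5000 ≈ 0.830600
step 7 [7y] zero: DF = P = 509/625 ≈ 0.814400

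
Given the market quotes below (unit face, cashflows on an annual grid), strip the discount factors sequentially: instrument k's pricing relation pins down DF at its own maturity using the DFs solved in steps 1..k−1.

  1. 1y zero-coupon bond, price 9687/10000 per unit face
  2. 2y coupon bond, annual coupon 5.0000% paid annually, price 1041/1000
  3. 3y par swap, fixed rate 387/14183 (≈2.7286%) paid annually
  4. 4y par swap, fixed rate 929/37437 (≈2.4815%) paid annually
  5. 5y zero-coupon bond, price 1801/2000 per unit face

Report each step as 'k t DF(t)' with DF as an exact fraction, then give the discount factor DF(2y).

step 1 [1y] zero: DF = P = 9687/10000 ≈ 0.968700
step 2 [2y] bond c/1=1/20: DF=(1041/1000 − 1/20·(0.968700))/(1+1/20) = 9453/10000 ≈ 0.945300
step 3 [3y] swap r/1=387/14183: DF=(1 − 387/14183·(0.968700+0.945300))/(1+387/14183) = 4613/5000 ≈ 0.922600
step 4 [4y] swap r/1=929/37437: DF=(1 − 929/37437·(0.968700+0.945300+0.922600))/(1+929/37437) = 9071/10000 ≈ 0.907100
step 5 [5y] zero: DF = P = 1801/2000 ≈ 0.900500

1 1 9687/10000
2 2 9453/10000
3 3 4613/5000
4 4 9071/10000
5 5 1801/2000
DF(2y) = 9453/10000 ≈ 0.945300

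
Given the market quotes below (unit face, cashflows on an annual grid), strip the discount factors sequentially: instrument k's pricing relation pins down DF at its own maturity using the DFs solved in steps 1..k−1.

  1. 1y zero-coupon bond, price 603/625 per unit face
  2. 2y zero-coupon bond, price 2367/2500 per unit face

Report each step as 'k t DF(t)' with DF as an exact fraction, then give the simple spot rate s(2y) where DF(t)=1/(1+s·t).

step 1 [1y] zero: DF = P = 603/625 ≈ 0.964800
step 2 [2y] zero: DF = P = 2367/2500 ≈ 0.946800

1 1 603/625
2 2 2367/2500
s(2y) = (1/(2367/2500) − 1)/(2) = 133/4734 ≈ 2.8095%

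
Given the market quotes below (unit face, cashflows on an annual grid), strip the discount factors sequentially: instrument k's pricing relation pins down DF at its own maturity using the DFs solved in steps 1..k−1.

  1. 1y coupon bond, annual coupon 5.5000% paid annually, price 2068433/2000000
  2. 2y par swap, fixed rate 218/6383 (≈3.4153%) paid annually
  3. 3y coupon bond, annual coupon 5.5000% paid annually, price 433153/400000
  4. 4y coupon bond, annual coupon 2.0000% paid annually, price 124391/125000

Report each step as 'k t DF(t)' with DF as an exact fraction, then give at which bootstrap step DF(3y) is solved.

1 1 9803/10000
2 2 4673/5000
3 3 4633/5000
4 4 9199/10000
DF(3y) is solved at step 3

step 1 [1y] bond c/1=11/200: DF=(2068433/2000000 − 11/200·(0))/(1+11/200) = 9803/10000 ≈ 0.980300
step 2 [2y] swap r/1=218/6383: DF=(1 − 218/6383·(0.980300))/(1+218/6383) = 4673/5000 ≈ 0.934600
step 3 [3y] bond c/1=11/200: DF=(433153/400000 − 11/200·(0.980300+0.934600))/(1+11/200) = 4633/5000 ≈ 0.926600
step 4 [4y] bond c/1=1/50: DF=(124391/125000 − 1/50·(0.980300+0.934600+0.926600))/(1+1/50) = 9199/10000 ≈ 0.919900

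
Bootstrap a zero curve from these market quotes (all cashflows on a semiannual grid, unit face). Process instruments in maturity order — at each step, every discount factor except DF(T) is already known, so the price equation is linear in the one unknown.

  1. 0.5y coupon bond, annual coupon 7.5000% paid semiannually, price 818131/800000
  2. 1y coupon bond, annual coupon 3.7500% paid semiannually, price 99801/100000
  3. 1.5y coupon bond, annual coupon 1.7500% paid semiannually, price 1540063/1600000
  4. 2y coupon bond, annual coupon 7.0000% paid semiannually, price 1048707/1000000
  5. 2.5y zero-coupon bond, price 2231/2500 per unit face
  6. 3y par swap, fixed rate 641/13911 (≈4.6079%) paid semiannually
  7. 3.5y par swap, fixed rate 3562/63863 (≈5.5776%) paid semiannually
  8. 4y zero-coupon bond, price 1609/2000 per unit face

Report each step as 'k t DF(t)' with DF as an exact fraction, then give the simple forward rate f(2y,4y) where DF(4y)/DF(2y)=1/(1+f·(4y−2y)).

step 1 [0.5y] bond c/2=3/80: DF=(818131/800000 − 3/80·(0))/(1+3/80) = 9857/10000 ≈ 0.985700
step 2 [1y] bond c/2=3/160: DF=(99801/100000 − 3/160·(0.985700))/(1+3/160) = 1923/2000 ≈ 0.961500
step 3 [1.5y] bond c/2=7/800: DF=(1540063/1600000 − 7/800·(0.985700+0.961500))/(1+7/800) = 9373/10000 ≈ 0.937300
step 4 [2y] bond c/2=7/200: DF=(1048707/1000000 − 7/200·(0.985700+0.961500+0.937300))/(1+7/200) = 9157/10000 ≈ 0.915700
step 5 [2.5y] zero: DF = P = 2231/2500 ≈ 0.892400
step 6 [3y] swap r/2=641/27822: DF=(1 − 641/27822·(0.985700+0.961500+0.937300+0.915700+0.892400))/(1+641/27822) = 4359/5000 ≈ 0.871800
step 7 [3.5y] swap r/2=1781/63863: DF=(1 − 1781/63863·(0.985700+0.961500+0.937300+0.915700+0.892400+0.871800))/(1+1781/63863) = 8219/10000 ≈ 0.821900
step 8 [4y] zero: DF = P = 1609/2000 ≈ 0.804500

1 1/2 9857/10000
2 1 1923/2000
3 3/2 9373/10000
4 2 9157/10000
5 5/2 2231/2500
6 3 4359/5000
7 7/2 8219/10000
8 4 1609/2000
f(2y,4y) = ((9157/10000)/(1609/2000) − 1)/(2) = 556/8045 ≈ 6.9111%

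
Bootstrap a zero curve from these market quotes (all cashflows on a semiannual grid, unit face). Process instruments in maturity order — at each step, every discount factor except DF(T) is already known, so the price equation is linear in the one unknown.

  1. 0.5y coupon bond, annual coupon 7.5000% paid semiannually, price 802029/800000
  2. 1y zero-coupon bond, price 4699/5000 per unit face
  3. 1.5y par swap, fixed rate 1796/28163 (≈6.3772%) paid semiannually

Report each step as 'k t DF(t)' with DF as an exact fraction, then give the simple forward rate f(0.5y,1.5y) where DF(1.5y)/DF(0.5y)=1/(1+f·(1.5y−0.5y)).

step 1 [0.5y] bond c/2=3/80: DF=(802029/800000 − 3/80·(0))/(1+3/80) = 9663/10000 ≈ 0.966300
step 2 [1y] zero: DF = P = 4699/5000 ≈ 0.939800
step 3 [1.5y] swap r/2=898/28163: DF=(1 − 898/28163·(0.966300+0.939800))/(1+898/28163) = 4551/5000 ≈ 0.910200

1 1/2 9663/10000
2 1 4699/5000
3 3/2 4551/5000
f(0.5y,1.5y) = ((9663/10000)/(4551/5000) − 1)/(1) = 187/3034 ≈ 6.1635%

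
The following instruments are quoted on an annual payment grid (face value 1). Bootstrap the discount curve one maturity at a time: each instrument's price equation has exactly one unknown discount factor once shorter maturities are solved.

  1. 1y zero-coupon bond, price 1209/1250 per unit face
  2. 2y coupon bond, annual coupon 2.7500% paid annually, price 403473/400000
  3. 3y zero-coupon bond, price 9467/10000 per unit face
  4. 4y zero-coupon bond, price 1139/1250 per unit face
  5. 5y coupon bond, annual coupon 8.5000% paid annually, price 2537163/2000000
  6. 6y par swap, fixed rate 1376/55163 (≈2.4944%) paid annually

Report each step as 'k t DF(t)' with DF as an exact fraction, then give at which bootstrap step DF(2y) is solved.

step 1 [1y] zero: DF = P = 1209/1250 ≈ 0.967200
step 2 [2y] bond c/1=11/400: DF=(403473/400000 − 11/400·(0.967200))/(1+11/400) = 4779/5000 ≈ 0.955800
step 3 [3y] zero: DF = P = 9467/10000 ≈ 0.946700
step 4 [4y] zero: DF = P = 1139/1250 ≈ 0.911200
step 5 [5y] bond c/1=17/200: DF=(2537163/2000000 − 17/200·(0.967200+0.955800+0.946700+0.911200))/(1+17/200) = 873/1000 ≈ 0.873000
step 6 [6y] swap r/1=1376/55163: DF=(1 − 1376/55163·(0.967200+0.955800+0.946700+0.911200+0.873000))/(1+1376/55163) = 539/625 ≈ 0.862400

1 1 1209/1250
2 2 4779/5000
3 3 9467/10000
4 4 1139/1250
5 5 873/1000
6 6 539/625
DF(2y) is solved at step 2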